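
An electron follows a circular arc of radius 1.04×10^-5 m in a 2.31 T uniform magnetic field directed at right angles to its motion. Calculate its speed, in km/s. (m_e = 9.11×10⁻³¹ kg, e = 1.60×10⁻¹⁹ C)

From qvB = mv²/r, v = qBr/m.
v = (1×1.60×10^-19)(2.31)(1.04×10^-5) / (9.11×10^-31) = 4.22×10^6 m/s.

v ≈ 4220 km/s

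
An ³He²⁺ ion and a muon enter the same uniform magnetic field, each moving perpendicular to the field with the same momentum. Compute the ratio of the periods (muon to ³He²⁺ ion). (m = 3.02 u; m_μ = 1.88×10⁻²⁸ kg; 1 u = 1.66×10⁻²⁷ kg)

T = 2πm/(qB) is independent of speed, so T₂/T₁ = (m₂/q₂)/(m₁/q₁).
T_{muon}/T_{³He²⁺ ion} = (1.88×10^-28/1e) / (5.01×10^-27/2e) = 0.0750.

ratio ≈ 0.0750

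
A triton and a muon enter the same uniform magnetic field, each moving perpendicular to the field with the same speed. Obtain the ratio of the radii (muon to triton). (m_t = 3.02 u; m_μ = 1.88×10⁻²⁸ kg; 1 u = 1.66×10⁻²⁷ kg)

r = mv/(qB) ⇒ at equal v, r ∝ m/q.
r_{muon}/r_{triton} = 0.0375.

ratio ≈ 0.0375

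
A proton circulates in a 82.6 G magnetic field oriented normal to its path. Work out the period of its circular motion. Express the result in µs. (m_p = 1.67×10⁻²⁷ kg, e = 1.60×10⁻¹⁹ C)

The cyclotron period is independent of speed: T = 2πm/(qB).
T = 2π(1.67×10^-27) / [(1×1.60×10^-19)(8.26×10^-3)] = 7.94×10^-6 s.

T ≈ 7.94 µs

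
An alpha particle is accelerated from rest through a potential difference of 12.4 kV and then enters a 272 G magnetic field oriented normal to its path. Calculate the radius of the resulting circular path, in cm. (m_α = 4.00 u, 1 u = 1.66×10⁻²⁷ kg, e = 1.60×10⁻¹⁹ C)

r ≈ 83.4 cm

The kinetic energy gained is K = qV = (2×1.60×10^-19)(1.24×10^4) = 3.97×10^-15 J.
v = √(2K/m) = 1.09×10^6 m/s.
r = mv/(qB) = (6.64×10^-27)(1.09×10^6) / [(2×1.60×10^-19)(0.0272)] = 0.834 m.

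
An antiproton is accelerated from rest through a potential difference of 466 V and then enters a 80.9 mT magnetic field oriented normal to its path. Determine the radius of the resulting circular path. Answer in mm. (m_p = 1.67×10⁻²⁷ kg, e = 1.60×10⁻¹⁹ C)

The kinetic energy gained is K = qV = (1×1.60×10^-19)(466) = 7.46×10^-17 J.
v = √(2K/m) = 2.99×10^5 m/s.
r = mv/(qB) = (1.67×10^-27)(2.99×10^5) / [(1×1.60×10^-19)(0.0809)] = 0.0386 m.

r ≈ 38.6 mm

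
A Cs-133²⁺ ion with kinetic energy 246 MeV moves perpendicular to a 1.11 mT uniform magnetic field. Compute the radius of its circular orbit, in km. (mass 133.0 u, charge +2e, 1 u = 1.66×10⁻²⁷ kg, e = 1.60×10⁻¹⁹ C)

Convert the energy: K = 246 MeV = 3.94×10^-11 J.
v = √(2K/m) = √(2·3.94×10^-11/2.21×10^-25) = 1.89×10^7 m/s.
r = mv/(qB) = (2.21×10^-25)(1.89×10^7) / [(2×1.60×10^-19)(1.11×10^-3)] = 1.17×10^4 m.

r ≈ 11.7 km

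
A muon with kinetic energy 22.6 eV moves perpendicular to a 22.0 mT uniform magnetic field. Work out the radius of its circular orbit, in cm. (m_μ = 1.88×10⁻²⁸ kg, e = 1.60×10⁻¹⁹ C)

Convert the energy: K = 22.6 eV = 3.62×10^-18 J.
v = √(2K/m) = √(2·3.62×10^-18/1.88×10^-28) = 1.96×10^5 m/s.
r = mv/(qB) = (1.88×10^-28)(1.96×10^5) / [(1×1.60×10^-19)(0.0220)] = 0.0105 m.

r ≈ 1.05 cm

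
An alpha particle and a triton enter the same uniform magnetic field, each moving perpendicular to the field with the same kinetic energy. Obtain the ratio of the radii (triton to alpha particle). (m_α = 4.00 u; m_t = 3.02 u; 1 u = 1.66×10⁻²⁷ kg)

r = √(2mK)/(qB) ⇒ at equal K, r ∝ √m/q.
r_{triton}/r_{alpha particle} = 1.74.

ratio ≈ 1.74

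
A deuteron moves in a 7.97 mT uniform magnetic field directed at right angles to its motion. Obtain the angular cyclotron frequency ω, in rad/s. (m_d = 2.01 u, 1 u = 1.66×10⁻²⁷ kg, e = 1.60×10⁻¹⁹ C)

ω ≈ 3.82×10^5 rad/s

ω = qB/m = (1×1.60×10^-19)(7.97×10^-3) / (3.34×10^-27) = 3.82×10^5 rad/s.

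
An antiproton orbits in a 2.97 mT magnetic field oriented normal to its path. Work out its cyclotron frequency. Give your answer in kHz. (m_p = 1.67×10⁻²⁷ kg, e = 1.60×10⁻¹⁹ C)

f = qB/(2πm) = (1×1.60×10^-19)(2.97×10^-3) / [2π(1.67×10^-27)] = 4.53×10^4 Hz.

f ≈ 45.3 kHz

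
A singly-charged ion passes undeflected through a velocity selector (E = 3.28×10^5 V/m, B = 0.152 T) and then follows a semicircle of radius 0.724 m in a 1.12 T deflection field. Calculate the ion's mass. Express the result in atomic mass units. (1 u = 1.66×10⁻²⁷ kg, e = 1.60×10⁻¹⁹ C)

m ≈ 36.2 u

v = E/B₁ = 2.16×10^6 m/s.
From r = mv/(qB₂), m = qB₂r/v = (1×1.60×10^-19)(1.12)(0.724) / (2.16×10^6) = 6.01×10^-26 kg.
In atomic mass units: m = 6.01×10^-26 / 1.66×10^-27 = 36.2 u.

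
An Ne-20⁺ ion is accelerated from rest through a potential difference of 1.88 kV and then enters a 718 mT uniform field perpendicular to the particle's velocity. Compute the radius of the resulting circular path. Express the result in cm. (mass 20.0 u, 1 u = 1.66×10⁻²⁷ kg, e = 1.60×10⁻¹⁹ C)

r ≈ 3.89 cm

The kinetic energy gained is K = qV = (1×1.60×10^-19)(1880) = 3.01×10^-16 J.
v = √(2K/m) = 1.35×10^5 m/s.
r = mv/(qB) = (3.32×10^-26)(1.35×10^5) / [(1×1.60×10^-19)(0.718)] = 0.0389 m.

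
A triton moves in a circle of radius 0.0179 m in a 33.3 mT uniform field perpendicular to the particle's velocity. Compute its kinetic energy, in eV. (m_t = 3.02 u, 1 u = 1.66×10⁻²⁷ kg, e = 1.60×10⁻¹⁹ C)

v = qBr/m = (1×1.60×10^-19)(0.0333)(0.0179) / (5.01×10^-27) = 1.90×10^4 m/s.
K = ½mv² = 0.5·(5.01×10^-27)·(1.90×10^4)² = 9.07×10^-19 J = 5.67 eV.

K ≈ 5.67 eV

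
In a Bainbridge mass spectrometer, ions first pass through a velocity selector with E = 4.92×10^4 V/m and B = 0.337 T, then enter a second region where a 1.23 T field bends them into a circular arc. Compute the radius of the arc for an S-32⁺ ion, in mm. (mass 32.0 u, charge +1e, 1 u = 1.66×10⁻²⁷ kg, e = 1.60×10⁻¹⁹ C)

r ≈ 39.4 mm

The selector passes v = E/B = 4.92×10^4/0.337 = 1.46×10^5 m/s.
In the deflection region, r = mv/(qB₂) = (5.31×10^-26)(1.46×10^5) / [(1×1.60×10^-19)(1.23)] = 0.0394 m.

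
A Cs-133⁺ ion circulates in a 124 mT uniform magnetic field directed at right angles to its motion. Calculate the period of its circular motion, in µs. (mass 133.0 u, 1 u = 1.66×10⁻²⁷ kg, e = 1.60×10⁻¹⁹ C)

The cyclotron period is independent of speed: T = 2πm/(qB).
T = 2π(2.21×10^-25) / [(1×1.60×10^-19)(0.124)] = 6.99×10^-5 s.

T ≈ 69.9 µs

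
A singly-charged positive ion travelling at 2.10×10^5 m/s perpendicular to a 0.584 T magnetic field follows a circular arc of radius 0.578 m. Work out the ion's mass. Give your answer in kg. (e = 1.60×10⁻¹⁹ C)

m ≈ 2.57×10^-25 kg

qvB = mv²/r ⇒ m = qBr/v.
m = (1×1.60×10^-19)(0.584)(0.578) / (2.10×10^5) = 2.57×10^-25 kg.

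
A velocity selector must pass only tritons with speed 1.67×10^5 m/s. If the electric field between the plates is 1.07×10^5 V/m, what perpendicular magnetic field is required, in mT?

B ≈ 641 mT

qE = qvB ⇒ B = E/v = (1.07×10^5) / (1.67×10^5) = 0.641 T.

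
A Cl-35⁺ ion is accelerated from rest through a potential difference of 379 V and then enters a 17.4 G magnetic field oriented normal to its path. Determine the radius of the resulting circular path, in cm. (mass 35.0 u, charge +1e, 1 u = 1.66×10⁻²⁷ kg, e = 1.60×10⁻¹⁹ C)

r ≈ 953 cm

The kinetic energy gained is K = qV = (1×1.60×10^-19)(379) = 6.06×10^-17 J.
v = √(2K/m) = 4.57×10^4 m/s.
r = mv/(qB) = (5.81×10^-26)(4.57×10^4) / [(1×1.60×10^-19)(1.74×10^-3)] = 9.53 m.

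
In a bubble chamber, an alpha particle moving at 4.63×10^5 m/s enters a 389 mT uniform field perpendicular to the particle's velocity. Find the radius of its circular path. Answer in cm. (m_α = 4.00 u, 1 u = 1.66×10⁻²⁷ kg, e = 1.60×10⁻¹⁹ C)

The magnetic force provides the centripetal force: qvB = mv²/r, so r = mv/(qB).
r = (6.64×10^-27 kg)(4.63×10^5 m/s) / [(2×1.60×10^-19 C)(0.389 T)] = 0.0247 m.

r ≈ 2.47 cm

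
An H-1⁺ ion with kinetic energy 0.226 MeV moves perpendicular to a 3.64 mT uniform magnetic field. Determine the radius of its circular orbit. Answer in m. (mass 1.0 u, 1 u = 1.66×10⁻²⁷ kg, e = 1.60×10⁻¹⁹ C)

r ≈ 18.8 m

Convert the energy: K = 0.226 MeV = 3.62×10^-14 J.
v = √(2K/m) = √(2·3.62×10^-14/1.66×10^-27) = 6.60×10^6 m/s.
r = mv/(qB) = (1.66×10^-27)(6.60×10^6) / [(1×1.60×10^-19)(3.64×10^-3)] = 18.8 m.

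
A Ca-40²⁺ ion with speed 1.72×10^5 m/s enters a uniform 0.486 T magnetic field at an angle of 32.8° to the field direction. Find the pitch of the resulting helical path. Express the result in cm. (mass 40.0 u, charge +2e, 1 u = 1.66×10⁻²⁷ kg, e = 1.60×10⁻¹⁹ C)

pitch ≈ 38.8 cm

The velocity component along B is v∥ = v cos32.8° = 1.45×10^5 m/s.
The cyclotron period T = 2πm/(qB) = 2.68×10^-6 s is set by m, q, B alone.
Pitch = v∥·T = (1.45×10^5)(2.68×10^-6) = 0.388 m.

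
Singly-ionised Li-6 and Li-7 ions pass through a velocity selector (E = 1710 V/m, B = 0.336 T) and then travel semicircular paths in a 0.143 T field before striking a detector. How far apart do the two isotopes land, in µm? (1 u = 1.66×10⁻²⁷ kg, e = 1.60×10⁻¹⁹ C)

Both emerge at v = E/B₁ = 5090 m/s.
r = mv/(qB₂), so r₁ = 2.215×10^-3 m and r₂ = 2.585×10^-3 m, giving Δr = 3.69×10^-4 m.
After a semicircle each ion lands a diameter 2r from the entry slit, so the separation is 2Δr = 7.38×10^-4 m.

Δd ≈ 738 µm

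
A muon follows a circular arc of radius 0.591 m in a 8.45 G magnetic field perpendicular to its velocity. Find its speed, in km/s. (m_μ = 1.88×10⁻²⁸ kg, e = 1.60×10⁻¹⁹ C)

v ≈ 425 km/s

From qvB = mv²/r, v = qBr/m.
v = (1×1.60×10^-19)(8.45×10^-4)(0.591) / (1.88×10^-28) = 4.25×10^5 m/s.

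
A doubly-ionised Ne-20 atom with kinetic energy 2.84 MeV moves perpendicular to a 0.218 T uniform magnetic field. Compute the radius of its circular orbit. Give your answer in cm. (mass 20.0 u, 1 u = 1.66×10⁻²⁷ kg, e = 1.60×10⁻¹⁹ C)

Convert the energy: K = 2.84 MeV = 4.54×10^-13 J.
v = √(2K/m) = √(2·4.54×10^-13/3.32×10^-26) = 5.23×10^6 m/s.
r = mv/(qB) = (3.32×10^-26)(5.23×10^6) / [(2×1.60×10^-19)(0.218)] = 2.49 m.

r ≈ 249 cm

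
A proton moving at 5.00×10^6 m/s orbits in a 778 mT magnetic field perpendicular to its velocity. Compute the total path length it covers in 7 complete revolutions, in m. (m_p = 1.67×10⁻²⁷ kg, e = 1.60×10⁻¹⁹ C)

r = mv/(qB) = 0.0671 m, so one revolution covers 2πr = 0.421 m.
In 7 revolutions: L = 7·2πr = 2.95 m.

L ≈ 2.95 m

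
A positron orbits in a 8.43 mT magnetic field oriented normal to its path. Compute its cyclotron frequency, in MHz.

f ≈ 236 MHz

f = qB/(2πm) = (1×1.60×10^-19)(8.43×10^-3) / [2π(9.11×10^-31)] = 2.36×10^8 Hz.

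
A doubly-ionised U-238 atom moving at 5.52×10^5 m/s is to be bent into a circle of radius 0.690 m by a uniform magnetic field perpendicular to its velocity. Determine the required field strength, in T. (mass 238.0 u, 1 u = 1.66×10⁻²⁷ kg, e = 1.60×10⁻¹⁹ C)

B ≈ 0.988 T

qvB = mv²/r gives B = mv/(qr).
B = (3.95×10^-25)(5.52×10^5) / [(2×1.60×10^-19)(0.690)] = 0.988 T.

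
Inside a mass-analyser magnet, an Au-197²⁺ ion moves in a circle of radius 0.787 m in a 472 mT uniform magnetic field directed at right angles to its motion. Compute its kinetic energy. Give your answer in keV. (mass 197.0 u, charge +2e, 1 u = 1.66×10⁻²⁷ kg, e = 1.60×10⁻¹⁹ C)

v = qBr/m = (2×1.60×10^-19)(0.472)(0.787) / (3.27×10^-25) = 3.63×10^5 m/s.
K = ½mv² = 0.5·(3.27×10^-25)·(3.63×10^5)² = 2.16×10^-14 J = 135 keV.

K ≈ 135 keV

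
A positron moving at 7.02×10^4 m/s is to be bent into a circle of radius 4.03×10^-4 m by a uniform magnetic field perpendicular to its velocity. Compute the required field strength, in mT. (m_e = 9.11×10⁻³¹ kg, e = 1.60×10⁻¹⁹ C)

qvB = mv²/r gives B = mv/(qr).
B = (9.11×10^-31)(7.02×10^4) / [(1×1.60×10^-19)(4.03×10^-4)] = 9.92×10^-4 T.

B ≈ 0.992 mT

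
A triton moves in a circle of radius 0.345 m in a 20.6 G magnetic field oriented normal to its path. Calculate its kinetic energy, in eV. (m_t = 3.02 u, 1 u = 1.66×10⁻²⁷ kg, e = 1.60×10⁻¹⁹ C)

K ≈ 8.06 eV

v = qBr/m = (1×1.60×10^-19)(2.06×10^-3)(0.345) / (5.01×10^-27) = 2.27×10^4 m/s.
K = ½mv² = 0.5·(5.01×10^-27)·(2.27×10^4)² = 1.29×10^-18 J = 8.06 eV.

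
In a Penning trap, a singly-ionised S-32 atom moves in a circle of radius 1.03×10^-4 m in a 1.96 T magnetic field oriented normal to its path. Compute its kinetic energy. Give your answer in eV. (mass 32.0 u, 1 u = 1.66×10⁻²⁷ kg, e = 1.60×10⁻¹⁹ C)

v = qBr/m = (1×1.60×10^-19)(1.96)(1.03×10^-4) / (5.31×10^-26) = 608 m/s.
K = ½mv² = 0.5·(5.31×10^-26)·(608)² = 9.82×10^-21 J = 0.0614 eV.

K ≈ 0.0614 eV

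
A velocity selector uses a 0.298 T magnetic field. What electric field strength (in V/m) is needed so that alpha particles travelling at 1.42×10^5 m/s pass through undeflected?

E ≈ 4.23×10^4 V/m

qE = qvB ⇒ E = vB = (1.42×10^5)(0.298) = 4.23×10^4 V/m.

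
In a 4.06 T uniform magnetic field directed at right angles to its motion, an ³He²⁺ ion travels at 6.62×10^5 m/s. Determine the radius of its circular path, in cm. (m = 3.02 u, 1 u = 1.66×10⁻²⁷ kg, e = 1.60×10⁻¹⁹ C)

The magnetic force provides the centripetal force: qvB = mv²/r, so r = mv/(qB).
r = (5.01×10^-27 kg)(6.62×10^5 m/s) / [(2×1.60×10^-19 C)(4.06 T)] = 2.55×10^-3 m.

r ≈ 0.255 cm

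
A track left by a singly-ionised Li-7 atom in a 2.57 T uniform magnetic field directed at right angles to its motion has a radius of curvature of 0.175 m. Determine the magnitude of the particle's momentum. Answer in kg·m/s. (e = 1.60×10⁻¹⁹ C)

Since qvB = mv²/r, the momentum p = mv = qBr.
p = (1×1.60×10^-19)(2.57)(0.175) = 7.20×10^-20 kg·m/s.

p ≈ 7.20×10^-20 kg·m/s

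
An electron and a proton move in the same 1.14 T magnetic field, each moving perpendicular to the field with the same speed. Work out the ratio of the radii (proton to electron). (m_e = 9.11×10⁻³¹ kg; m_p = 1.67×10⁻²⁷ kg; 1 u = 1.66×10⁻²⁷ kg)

ratio ≈ 1830

r = mv/(qB) ⇒ at equal v, r ∝ m/q.
r_{proton}/r_{electron} = 1830.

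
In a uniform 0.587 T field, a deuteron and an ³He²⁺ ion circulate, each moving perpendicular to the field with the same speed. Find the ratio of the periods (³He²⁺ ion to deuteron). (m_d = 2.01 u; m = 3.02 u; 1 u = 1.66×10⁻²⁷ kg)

T = 2πm/(qB) is independent of speed, so T₂/T₁ = (m₂/q₂)/(m₁/q₁).
T_{³He²⁺ ion}/T_{deuteron} = (5.01×10^-27/2e) / (3.34×10^-27/1e) = 0.751.

ratio ≈ 0.751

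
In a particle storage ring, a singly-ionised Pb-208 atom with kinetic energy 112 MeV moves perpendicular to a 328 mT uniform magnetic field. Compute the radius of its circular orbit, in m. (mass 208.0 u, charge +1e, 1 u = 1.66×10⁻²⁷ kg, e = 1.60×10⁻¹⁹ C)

Convert the energy: K = 112 MeV = 1.79×10^-11 J.
v = √(2K/m) = √(2·1.79×10^-11/3.45×10^-25) = 1.02×10^7 m/s.
r = mv/(qB) = (3.45×10^-25)(1.02×10^7) / [(1×1.60×10^-19)(0.328)] = 67.0 m.

r ≈ 67.0 m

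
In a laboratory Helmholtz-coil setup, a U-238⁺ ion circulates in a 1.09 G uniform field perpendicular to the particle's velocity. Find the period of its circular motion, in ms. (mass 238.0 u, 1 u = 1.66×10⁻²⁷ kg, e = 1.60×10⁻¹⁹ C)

The cyclotron period is independent of speed: T = 2πm/(qB).
T = 2π(3.95×10^-25) / [(1×1.60×10^-19)(1.09×10^-4)] = 0.142 s.

T ≈ 142 ms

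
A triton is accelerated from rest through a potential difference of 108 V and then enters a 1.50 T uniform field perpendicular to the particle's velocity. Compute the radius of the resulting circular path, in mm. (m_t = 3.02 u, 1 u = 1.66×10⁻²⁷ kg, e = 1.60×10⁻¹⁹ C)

r ≈ 1.73 mm

The kinetic energy gained is K = qV = (1×1.60×10^-19)(108) = 1.73×10^-17 J.
v = √(2K/m) = 8.30×10^4 m/s.
r = mv/(qB) = (5.01×10^-27)(8.30×10^4) / [(1×1.60×10^-19)(1.50)] = 1.73×10^-3 m.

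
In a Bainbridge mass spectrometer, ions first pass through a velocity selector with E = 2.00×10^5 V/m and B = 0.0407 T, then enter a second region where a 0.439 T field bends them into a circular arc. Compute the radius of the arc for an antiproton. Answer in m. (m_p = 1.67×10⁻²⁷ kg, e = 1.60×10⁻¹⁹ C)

r ≈ 0.117 m

The selector passes v = E/B = 2.00×10^5/0.0407 = 4.91×10^6 m/s.
In the deflection region, r = mv/(qB₂) = (1.67×10^-27)(4.91×10^6) / [(1×1.60×10^-19)(0.439)] = 0.117 m.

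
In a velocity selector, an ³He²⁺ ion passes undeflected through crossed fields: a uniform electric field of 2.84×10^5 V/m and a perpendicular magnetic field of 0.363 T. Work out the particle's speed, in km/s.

v ≈ 782 km/s

For zero net force, qE = qvB, so v = E/B.
v = (2.84×10^5) / (0.363) = 7.82×10^5 m/s.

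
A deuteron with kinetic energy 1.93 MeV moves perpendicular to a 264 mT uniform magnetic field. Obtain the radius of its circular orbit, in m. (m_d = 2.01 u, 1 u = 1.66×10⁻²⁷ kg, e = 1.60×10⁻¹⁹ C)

Convert the energy: K = 1.93 MeV = 3.09×10^-13 J.
v = √(2K/m) = √(2·3.09×10^-13/3.34×10^-27) = 1.36×10^7 m/s.
r = mv/(qB) = (3.34×10^-27)(1.36×10^7) / [(1×1.60×10^-19)(0.264)] = 1.07 m.

r ≈ 1.07 m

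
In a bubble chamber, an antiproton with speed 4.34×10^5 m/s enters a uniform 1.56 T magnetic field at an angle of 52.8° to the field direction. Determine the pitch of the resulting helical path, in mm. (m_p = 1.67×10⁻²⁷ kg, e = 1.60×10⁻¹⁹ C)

The velocity component along B is v∥ = v cos52.8° = 2.62×10^5 m/s.
The cyclotron period T = 2πm/(qB) = 4.20×10^-8 s is set by m, q, B alone.
Pitch = v∥·T = (2.62×10^5)(4.20×10^-8) = 0.0110 m.

pitch ≈ 11.0 mm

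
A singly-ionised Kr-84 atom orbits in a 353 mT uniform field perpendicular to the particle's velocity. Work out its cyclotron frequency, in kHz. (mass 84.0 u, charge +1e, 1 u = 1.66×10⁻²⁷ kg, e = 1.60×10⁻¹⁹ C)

f = qB/(2πm) = (1×1.60×10^-19)(0.353) / [2π(1.39×10^-25)] = 6.45×10^4 Hz.

f ≈ 64.5 kHz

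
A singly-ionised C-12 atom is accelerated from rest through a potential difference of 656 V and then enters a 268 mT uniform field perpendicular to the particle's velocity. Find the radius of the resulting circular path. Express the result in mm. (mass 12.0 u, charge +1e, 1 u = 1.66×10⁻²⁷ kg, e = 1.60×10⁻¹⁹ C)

r ≈ 47.7 mm

The kinetic energy gained is K = qV = (1×1.60×10^-19)(656) = 1.05×10^-16 J.
v = √(2K/m) = 1.03×10^5 m/s.
r = mv/(qB) = (1.99×10^-26)(1.03×10^5) / [(1×1.60×10^-19)(0.268)] = 0.0477 m.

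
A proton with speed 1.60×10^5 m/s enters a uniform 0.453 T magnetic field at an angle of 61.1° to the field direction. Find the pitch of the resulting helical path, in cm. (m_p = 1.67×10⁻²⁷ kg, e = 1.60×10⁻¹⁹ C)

pitch ≈ 1.12 cm

The velocity component along B is v∥ = v cos61.1° = 7.73×10^4 m/s.
The cyclotron period T = 2πm/(qB) = 1.45×10^-7 s is set by m, q, B alone.
Pitch = v∥·T = (7.73×10^4)(1.45×10^-7) = 0.0112 m.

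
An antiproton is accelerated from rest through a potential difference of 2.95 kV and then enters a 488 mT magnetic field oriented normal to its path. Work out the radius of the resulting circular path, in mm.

r ≈ 16.1 mm

The kinetic energy gained is K = qV = (1×1.60×10^-19)(2950) = 4.72×10^-16 J.
v = √(2K/m) = 7.52×10^5 m/s.
r = mv/(qB) = (1.67×10^-27)(7.52×10^5) / [(1×1.60×10^-19)(0.488)] = 0.0161 m.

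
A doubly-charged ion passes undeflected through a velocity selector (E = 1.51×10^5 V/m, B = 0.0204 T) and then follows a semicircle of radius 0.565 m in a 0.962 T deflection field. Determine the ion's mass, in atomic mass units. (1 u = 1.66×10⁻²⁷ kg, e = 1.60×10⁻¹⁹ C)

m ≈ 14.2 u

v = E/B₁ = 7.40×10^6 m/s.
From r = mv/(qB₂), m = qB₂r/v = (2×1.60×10^-19)(0.962)(0.565) / (7.40×10^6) = 2.35×10^-26 kg.
In atomic mass units: m = 2.35×10^-26 / 1.66×10^-27 = 14.2 u.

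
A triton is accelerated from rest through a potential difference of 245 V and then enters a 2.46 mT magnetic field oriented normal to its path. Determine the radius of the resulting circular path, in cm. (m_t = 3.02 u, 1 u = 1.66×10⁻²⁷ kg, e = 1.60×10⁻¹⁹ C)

r ≈ 159 cm

The kinetic energy gained is K = qV = (1×1.60×10^-19)(245) = 3.92×10^-17 J.
v = √(2K/m) = 1.25×10^5 m/s.
r = mv/(qB) = (5.01×10^-27)(1.25×10^5) / [(1×1.60×10^-19)(2.46×10^-3)] = 1.59 m.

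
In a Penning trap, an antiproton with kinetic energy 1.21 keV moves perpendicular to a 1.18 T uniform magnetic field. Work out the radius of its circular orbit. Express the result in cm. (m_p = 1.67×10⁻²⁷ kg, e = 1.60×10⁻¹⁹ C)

Convert the energy: K = 1.21 keV = 1.94×10^-16 J.
v = √(2K/m) = √(2·1.94×10^-16/1.67×10^-27) = 4.82×10^5 m/s.
r = mv/(qB) = (1.67×10^-27)(4.82×10^5) / [(1×1.60×10^-19)(1.18)] = 4.26×10^-3 m.

r ≈ 0.426 cm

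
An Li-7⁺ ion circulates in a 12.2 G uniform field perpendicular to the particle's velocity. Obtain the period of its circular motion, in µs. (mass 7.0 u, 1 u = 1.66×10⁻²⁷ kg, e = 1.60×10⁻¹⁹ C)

T ≈ 374 µs

The cyclotron period is independent of speed: T = 2πm/(qB).
T = 2π(1.16×10^-26) / [(1×1.60×10^-19)(1.22×10^-3)] = 3.74×10^-4 s.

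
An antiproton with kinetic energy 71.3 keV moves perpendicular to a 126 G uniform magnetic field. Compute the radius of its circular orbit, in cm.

Convert the energy: K = 71.3 keV = 1.14×10^-14 J.
v = √(2K/m) = √(2·1.14×10^-14/1.67×10^-27) = 3.70×10^6 m/s.
r = mv/(qB) = (1.67×10^-27)(3.70×10^6) / [(1×1.60×10^-19)(0.0126)] = 3.06 m.

r ≈ 306 cm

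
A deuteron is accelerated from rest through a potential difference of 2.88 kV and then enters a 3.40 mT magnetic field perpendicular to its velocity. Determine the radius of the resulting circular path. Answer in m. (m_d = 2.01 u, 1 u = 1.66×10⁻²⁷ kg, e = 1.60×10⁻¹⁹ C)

The kinetic energy gained is K = qV = (1×1.60×10^-19)(2880) = 4.61×10^-16 J.
v = √(2K/m) = 5.26×10^5 m/s.
r = mv/(qB) = (3.34×10^-27)(5.26×10^5) / [(1×1.60×10^-19)(3.40×10^-3)] = 3.22 m.

r ≈ 3.22 m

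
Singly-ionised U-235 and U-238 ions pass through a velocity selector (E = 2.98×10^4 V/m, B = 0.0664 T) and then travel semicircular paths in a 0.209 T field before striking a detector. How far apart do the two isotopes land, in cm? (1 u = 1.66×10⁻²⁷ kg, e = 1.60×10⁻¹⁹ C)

Both emerge at v = E/B₁ = 4.49×10^5 m/s.
r = mv/(qB₂), so r₁ = 5.2355 m and r₂ = 5.3023 m, giving Δr = 0.0668 m.
After a semicircle each ion lands a diameter 2r from the entry slit, so the separation is 2Δr = 0.134 m.

Δd ≈ 13.4 cm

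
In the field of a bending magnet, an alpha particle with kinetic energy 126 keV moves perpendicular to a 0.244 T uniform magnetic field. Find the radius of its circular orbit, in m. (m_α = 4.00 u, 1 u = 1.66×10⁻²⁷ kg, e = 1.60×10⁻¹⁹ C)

Convert the energy: K = 126 keV = 2.02×10^-14 J.
v = √(2K/m) = √(2·2.02×10^-14/6.64×10^-27) = 2.46×10^6 m/s.
r = mv/(qB) = (6.64×10^-27)(2.46×10^6) / [(2×1.60×10^-19)(0.244)] = 0.210 m.

r ≈ 0.210 m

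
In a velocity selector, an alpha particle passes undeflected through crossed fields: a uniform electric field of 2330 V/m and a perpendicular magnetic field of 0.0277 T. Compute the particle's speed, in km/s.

For zero net force, qE = qvB, so v = E/B.
v = (2330) / (0.0277) = 8.41×10^4 m/s.

v ≈ 84.1 km/s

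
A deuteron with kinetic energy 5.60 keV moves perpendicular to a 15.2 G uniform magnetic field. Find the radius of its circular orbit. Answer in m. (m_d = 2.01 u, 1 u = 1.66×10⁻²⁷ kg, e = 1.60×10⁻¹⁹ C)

r ≈ 10.1 m

Convert the energy: K = 5.60 keV = 8.96×10^-16 J.
v = √(2K/m) = √(2·8.96×10^-16/3.34×10^-27) = 7.33×10^5 m/s.
r = mv/(qB) = (3.34×10^-27)(7.33×10^5) / [(1×1.60×10^-19)(1.52×10^-3)] = 10.1 m.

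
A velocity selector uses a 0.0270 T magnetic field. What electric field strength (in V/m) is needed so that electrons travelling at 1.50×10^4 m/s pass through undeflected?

E ≈ 405 V/m

qE = qvB ⇒ E = vB = (1.50×10^4)(0.0270) = 405 V/m.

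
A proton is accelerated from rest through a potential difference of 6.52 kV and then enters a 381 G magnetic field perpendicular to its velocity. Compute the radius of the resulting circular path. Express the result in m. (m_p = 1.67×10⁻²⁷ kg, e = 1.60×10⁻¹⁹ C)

The kinetic energy gained is K = qV = (1×1.60×10^-19)(6520) = 1.04×10^-15 J.
v = √(2K/m) = 1.12×10^6 m/s.
r = mv/(qB) = (1.67×10^-27)(1.12×10^6) / [(1×1.60×10^-19)(0.0381)] = 0.306 m.

r ≈ 0.306 m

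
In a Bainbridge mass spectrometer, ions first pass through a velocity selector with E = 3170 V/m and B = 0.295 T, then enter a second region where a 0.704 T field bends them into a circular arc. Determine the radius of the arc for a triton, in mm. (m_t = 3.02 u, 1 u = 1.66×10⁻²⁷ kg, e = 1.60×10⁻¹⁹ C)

r ≈ 0.478 mm

The selector passes v = E/B = 3170/0.295 = 1.07×10^4 m/s.
In the deflection region, r = mv/(qB₂) = (5.01×10^-27)(1.07×10^4) / [(1×1.60×10^-19)(0.704)] = 4.78×10^-4 m.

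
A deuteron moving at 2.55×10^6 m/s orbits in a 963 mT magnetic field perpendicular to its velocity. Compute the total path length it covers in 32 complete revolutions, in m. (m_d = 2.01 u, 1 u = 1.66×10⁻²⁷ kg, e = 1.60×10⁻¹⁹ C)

r = mv/(qB) = 0.0552 m, so one revolution covers 2πr = 0.347 m.
In 32 revolutions: L = 32·2πr = 11.1 m.

L ≈ 11.1 m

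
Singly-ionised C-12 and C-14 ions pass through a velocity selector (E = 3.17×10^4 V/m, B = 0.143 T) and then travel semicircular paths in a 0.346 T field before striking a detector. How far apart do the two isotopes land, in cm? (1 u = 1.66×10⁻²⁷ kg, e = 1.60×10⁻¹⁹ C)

Both emerge at v = E/B₁ = 2.22×10^5 m/s.
r = mv/(qB₂), so r₁ = 0.0798 m and r₂ = 0.0931 m, giving Δr = 0.0133 m.
After a semicircle each ion lands a diameter 2r from the entry slit, so the separation is 2Δr = 0.0266 m.

Δd ≈ 2.66 cm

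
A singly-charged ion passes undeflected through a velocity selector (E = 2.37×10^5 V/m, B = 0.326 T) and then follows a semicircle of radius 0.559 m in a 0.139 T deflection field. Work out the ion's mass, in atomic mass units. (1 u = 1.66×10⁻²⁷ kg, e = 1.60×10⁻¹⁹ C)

v = E/B₁ = 7.27×10^5 m/s.
From r = mv/(qB₂), m = qB₂r/v = (1×1.60×10^-19)(0.139)(0.559) / (7.27×10^5) = 1.71×10^-26 kg.
In atomic mass units: m = 1.71×10^-26 / 1.66×10^-27 = 10.3 u.

m ≈ 10.3 u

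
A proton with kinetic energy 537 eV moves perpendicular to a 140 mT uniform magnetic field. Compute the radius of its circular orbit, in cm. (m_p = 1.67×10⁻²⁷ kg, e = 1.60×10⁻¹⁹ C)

Convert the energy: K = 537 eV = 8.59×10^-17 J.
v = √(2K/m) = √(2·8.59×10^-17/1.67×10^-27) = 3.21×10^5 m/s.
r = mv/(qB) = (1.67×10^-27)(3.21×10^5) / [(1×1.60×10^-19)(0.140)] = 0.0239 m.

r ≈ 2.39 cm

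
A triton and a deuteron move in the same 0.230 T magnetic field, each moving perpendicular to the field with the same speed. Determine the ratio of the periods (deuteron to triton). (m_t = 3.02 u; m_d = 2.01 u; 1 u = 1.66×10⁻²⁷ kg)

T = 2πm/(qB) is independent of speed, so T₂/T₁ = (m₂/q₂)/(m₁/q₁).
T_{deuteron}/T_{triton} = (3.34×10^-27/1e) / (5.01×10^-27/1e) = 0.666.

ratio ≈ 0.666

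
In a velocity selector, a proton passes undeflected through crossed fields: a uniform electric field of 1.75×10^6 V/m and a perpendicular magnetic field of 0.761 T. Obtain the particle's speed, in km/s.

v ≈ 2300 km/s

For zero net force, qE = qvB, so v = E/B.
v = (1.75×10^6) / (0.761) = 2.30×10^6 m/s.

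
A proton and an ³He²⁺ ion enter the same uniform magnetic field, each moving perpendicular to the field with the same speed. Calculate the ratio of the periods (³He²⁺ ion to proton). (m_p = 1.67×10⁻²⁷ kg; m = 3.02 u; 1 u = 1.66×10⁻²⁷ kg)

T = 2πm/(qB) is independent of speed, so T₂/T₁ = (m₂/q₂)/(m₁/q₁).
T_{³He²⁺ ion}/T_{proton} = (5.01×10^-27/2e) / (1.67×10^-27/1e) = 1.50.

ratio ≈ 1.50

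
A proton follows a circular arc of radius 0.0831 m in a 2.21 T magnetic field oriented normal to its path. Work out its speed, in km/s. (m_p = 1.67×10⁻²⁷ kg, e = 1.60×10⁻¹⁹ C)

v ≈ 17600 km/s

From qvB = mv²/r, v = qBr/m.
v = (1×1.60×10^-19)(2.21)(0.0831) / (1.67×10^-27) = 1.76×10^7 m/s.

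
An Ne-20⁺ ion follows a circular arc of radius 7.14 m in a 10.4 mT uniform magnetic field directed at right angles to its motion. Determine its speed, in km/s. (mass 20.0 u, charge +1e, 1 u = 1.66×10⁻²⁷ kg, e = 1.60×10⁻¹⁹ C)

From qvB = mv²/r, v = qBr/m.
v = (1×1.60×10^-19)(0.0104)(7.14) / (3.32×10^-26) = 3.58×10^5 m/s.

v ≈ 358 km/s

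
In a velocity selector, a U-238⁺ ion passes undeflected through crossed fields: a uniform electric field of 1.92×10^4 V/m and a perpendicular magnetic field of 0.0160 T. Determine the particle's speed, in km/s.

v ≈ 1200 km/s

For zero net force, qE = qvB, so v = E/B.
v = (1.92×10^4) / (0.0160) = 1.20×10^6 m/s.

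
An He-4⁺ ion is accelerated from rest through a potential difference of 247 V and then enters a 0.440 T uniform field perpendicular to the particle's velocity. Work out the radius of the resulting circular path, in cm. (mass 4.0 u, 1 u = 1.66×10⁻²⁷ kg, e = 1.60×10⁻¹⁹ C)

The kinetic energy gained is K = qV = (1×1.60×10^-19)(247) = 3.95×10^-17 J.
v = √(2K/m) = 1.09×10^5 m/s.
r = mv/(qB) = (6.64×10^-27)(1.09×10^5) / [(1×1.60×10^-19)(0.440)] = 0.0103 m.

r ≈ 1.03 cm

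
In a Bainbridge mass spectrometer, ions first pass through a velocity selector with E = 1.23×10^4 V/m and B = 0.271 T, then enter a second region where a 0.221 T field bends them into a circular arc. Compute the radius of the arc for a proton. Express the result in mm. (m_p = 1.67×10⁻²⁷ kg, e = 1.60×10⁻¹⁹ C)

The selector passes v = E/B = 1.23×10^4/0.271 = 4.54×10^4 m/s.
In the deflection region, r = mv/(qB₂) = (1.67×10^-27)(4.54×10^4) / [(1×1.60×10^-19)(0.221)] = 2.14×10^-3 m.

r ≈ 2.14 mm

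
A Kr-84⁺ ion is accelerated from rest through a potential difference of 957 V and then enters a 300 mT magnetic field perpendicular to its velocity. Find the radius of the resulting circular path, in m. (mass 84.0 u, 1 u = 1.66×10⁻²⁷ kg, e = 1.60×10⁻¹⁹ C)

The kinetic energy gained is K = qV = (1×1.60×10^-19)(957) = 1.53×10^-16 J.
v = √(2K/m) = 4.69×10^4 m/s.
r = mv/(qB) = (1.39×10^-25)(4.69×10^4) / [(1×1.60×10^-19)(0.300)] = 0.136 m.

r ≈ 0.136 m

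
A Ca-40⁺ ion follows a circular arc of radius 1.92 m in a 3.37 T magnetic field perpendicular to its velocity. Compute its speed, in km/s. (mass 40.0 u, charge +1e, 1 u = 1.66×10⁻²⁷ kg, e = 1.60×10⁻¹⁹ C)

v ≈ 15600 km/s

From qvB = mv²/r, v = qBr/m.
v = (1×1.60×10^-19)(3.37)(1.92) / (6.64×10^-26) = 1.56×10^7 m/s.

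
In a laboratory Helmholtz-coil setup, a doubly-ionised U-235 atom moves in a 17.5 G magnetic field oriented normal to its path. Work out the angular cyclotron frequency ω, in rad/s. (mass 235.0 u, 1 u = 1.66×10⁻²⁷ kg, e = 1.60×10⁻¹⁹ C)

ω ≈ 1440 rad/s

ω = qB/m = (2×1.60×10^-19)(1.75×10^-3) / (3.90×10^-25) = 1440 rad/s.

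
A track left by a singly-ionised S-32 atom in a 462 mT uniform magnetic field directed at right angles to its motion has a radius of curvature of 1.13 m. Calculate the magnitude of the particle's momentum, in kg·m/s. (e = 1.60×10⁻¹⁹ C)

p ≈ 8.35×10^-20 kg·m/s

Since qvB = mv²/r, the momentum p = mv = qBr.
p = (1×1.60×10^-19)(0.462)(1.13) = 8.35×10^-20 kg·m/s.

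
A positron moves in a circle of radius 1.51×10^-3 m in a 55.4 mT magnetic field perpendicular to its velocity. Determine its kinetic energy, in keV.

K ≈ 0.615 keV

v = qBr/m = (1×1.60×10^-19)(0.0554)(1.51×10^-3) / (9.11×10^-31) = 1.47×10^7 m/s.
K = ½mv² = 0.5·(9.11×10^-31)·(1.47×10^7)² = 9.83×10^-17 J = 0.615 keV.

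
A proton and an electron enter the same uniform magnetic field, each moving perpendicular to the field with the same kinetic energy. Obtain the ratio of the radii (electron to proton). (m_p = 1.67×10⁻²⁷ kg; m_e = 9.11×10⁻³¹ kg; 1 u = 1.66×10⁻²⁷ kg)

ratio ≈ 0.0234

r = √(2mK)/(qB) ⇒ at equal K, r ∝ √m/q.
r_{electron}/r_{proton} = 0.0234.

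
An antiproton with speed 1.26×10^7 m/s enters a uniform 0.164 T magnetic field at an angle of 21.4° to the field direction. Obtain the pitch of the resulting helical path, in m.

pitch ≈ 4.69 m

The velocity component along B is v∥ = v cos21.4° = 1.17×10^7 m/s.
The cyclotron period T = 2πm/(qB) = 4.00×10^-7 s is set by m, q, B alone.
Pitch = v∥·T = (1.17×10^7)(4.00×10^-7) = 4.69 m.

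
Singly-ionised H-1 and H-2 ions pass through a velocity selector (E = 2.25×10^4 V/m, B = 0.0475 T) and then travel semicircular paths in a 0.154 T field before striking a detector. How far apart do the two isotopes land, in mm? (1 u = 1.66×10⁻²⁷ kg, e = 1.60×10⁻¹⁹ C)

Δd ≈ 63.8 mm

Both emerge at v = E/B₁ = 4.74×10^5 m/s.
r = mv/(qB₂), so r₁ = 0.0319 m and r₂ = 0.0638 m, giving Δr = 0.0319 m.
After a semicircle each ion lands a diameter 2r from the entry slit, so the separation is 2Δr = 0.0638 m.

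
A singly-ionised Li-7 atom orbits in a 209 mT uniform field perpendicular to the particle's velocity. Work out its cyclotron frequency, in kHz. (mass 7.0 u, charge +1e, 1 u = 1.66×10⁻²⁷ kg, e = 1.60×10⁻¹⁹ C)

f ≈ 458 kHz

f = qB/(2πm) = (1×1.60×10^-19)(0.209) / [2π(1.16×10^-26)] = 4.58×10^5 Hz.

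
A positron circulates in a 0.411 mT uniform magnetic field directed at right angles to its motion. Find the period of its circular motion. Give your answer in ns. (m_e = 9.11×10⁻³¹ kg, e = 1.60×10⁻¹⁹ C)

T ≈ 87.0 ns

The cyclotron period is independent of speed: T = 2πm/(qB).
T = 2π(9.11×10^-31) / [(1×1.60×10^-19)(4.11×10^-4)] = 8.70×10^-8 s.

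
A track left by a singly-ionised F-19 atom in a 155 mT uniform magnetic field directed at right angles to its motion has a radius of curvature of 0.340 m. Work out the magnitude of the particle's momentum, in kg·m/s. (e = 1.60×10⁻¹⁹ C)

Since qvB = mv²/r, the momentum p = mv = qBr.
p = (1×1.60×10^-19)(0.155)(0.340) = 8.43×10^-21 kg·m/s.

p ≈ 8.43×10^-21 kg·m/s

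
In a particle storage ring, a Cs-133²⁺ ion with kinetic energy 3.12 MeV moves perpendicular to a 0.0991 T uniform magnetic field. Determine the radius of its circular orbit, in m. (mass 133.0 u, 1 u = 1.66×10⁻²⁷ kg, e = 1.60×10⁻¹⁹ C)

r ≈ 14.8 m

Convert the energy: K = 3.12 MeV = 4.99×10^-13 J.
v = √(2K/m) = √(2·4.99×10^-13/2.21×10^-25) = 2.13×10^6 m/s.
r = mv/(qB) = (2.21×10^-25)(2.13×10^6) / [(2×1.60×10^-19)(0.0991)] = 14.8 m.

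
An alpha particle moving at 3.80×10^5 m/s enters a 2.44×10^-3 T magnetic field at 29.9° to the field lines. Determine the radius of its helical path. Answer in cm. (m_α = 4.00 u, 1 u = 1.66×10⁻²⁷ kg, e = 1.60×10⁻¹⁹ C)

r ≈ 161 cm

Only the perpendicular component v⊥ = v sin29.9° = 1.89×10^5 m/s is bent by the field.
r = m v⊥ /(qB) = (6.64×10^-27)(1.89×10^5) / [(2×1.60×10^-19)(2.44×10^-3)] = 1.61 m.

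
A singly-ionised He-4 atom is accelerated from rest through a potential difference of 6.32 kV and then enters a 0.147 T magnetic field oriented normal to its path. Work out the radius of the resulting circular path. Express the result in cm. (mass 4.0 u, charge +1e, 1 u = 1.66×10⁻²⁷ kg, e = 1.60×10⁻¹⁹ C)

r ≈ 15.6 cm

The kinetic energy gained is K = qV = (1×1.60×10^-19)(6320) = 1.01×10^-15 J.
v = √(2K/m) = 5.52×10^5 m/s.
r = mv/(qB) = (6.64×10^-27)(5.52×10^5) / [(1×1.60×10^-19)(0.147)] = 0.156 m.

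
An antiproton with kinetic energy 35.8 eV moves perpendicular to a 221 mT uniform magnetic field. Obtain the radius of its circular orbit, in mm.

Convert the energy: K = 35.8 eV = 5.73×10^-18 J.
v = √(2K/m) = √(2·5.73×10^-18/1.67×10^-27) = 8.28×10^4 m/s.
r = mv/(qB) = (1.67×10^-27)(8.28×10^4) / [(1×1.60×10^-19)(0.221)] = 3.91×10^-3 m.

r ≈ 3.91 mm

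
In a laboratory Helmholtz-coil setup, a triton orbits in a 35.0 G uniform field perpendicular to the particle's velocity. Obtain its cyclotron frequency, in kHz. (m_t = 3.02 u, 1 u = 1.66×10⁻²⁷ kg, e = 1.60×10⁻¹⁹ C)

f = qB/(2πm) = (1×1.60×10^-19)(3.50×10^-3) / [2π(5.01×10^-27)] = 1.78×10^4 Hz.

f ≈ 17.8 kHz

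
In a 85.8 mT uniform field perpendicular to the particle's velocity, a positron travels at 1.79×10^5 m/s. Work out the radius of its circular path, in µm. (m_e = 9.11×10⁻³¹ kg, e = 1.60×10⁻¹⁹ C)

The magnetic force provides the centripetal force: qvB = mv²/r, so r = mv/(qB).
r = (9.11×10^-31 kg)(1.79×10^5 m/s) / [(1×1.60×10^-19 C)(0.0858 T)] = 1.19×10^-5 m.

r ≈ 11.9 µm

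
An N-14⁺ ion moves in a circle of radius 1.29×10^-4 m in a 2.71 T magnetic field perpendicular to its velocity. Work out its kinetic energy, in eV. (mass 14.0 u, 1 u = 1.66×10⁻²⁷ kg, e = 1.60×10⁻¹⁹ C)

v = qBr/m = (1×1.60×10^-19)(2.71)(1.29×10^-4) / (2.32×10^-26) = 2410 m/s.
K = ½mv² = 0.5·(2.32×10^-26)·(2410)² = 6.73×10^-20 J = 0.421 eV.

K ≈ 0.421 eV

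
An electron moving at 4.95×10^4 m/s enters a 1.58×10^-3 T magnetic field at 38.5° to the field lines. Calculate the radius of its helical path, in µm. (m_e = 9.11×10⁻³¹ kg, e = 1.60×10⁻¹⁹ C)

r ≈ 111 µm

Only the perpendicular component v⊥ = v sin38.5° = 3.08×10^4 m/s is bent by the field.
r = m v⊥ /(qB) = (9.11×10^-31)(3.08×10^4) / [(1×1.60×10^-19)(1.58×10^-3)] = 1.11×10^-4 m.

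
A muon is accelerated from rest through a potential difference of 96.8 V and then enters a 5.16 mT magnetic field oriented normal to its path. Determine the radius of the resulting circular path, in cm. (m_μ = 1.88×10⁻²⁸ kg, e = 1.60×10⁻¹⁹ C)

r ≈ 9.24 cm

The kinetic energy gained is K = qV = (1×1.60×10^-19)(96.8) = 1.55×10^-17 J.
v = √(2K/m) = 4.06×10^5 m/s.
r = mv/(qB) = (1.88×10^-28)(4.06×10^5) / [(1×1.60×10^-19)(5.16×10^-3)] = 0.0924 m.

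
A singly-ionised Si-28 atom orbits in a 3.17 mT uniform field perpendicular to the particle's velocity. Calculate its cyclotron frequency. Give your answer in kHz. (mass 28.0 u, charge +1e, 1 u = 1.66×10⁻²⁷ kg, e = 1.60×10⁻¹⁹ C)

f ≈ 1.74 kHz

f = qB/(2πm) = (1×1.60×10^-19)(3.17×10^-3) / [2π(4.65×10^-26)] = 1740 Hz.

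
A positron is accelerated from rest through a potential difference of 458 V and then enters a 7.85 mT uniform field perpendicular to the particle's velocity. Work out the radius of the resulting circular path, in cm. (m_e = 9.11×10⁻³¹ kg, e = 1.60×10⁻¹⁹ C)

The kinetic energy gained is K = qV = (1×1.60×10^-19)(458) = 7.33×10^-17 J.
v = √(2K/m) = 1.27×10^7 m/s.
r = mv/(qB) = (9.11×10^-31)(1.27×10^7) / [(1×1.60×10^-19)(7.85×10^-3)] = 9.20×10^-3 m.

r ≈ 0.920 cm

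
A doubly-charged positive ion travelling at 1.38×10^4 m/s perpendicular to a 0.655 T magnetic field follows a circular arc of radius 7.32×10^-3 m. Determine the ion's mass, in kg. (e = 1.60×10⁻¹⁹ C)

qvB = mv²/r ⇒ m = qBr/v.
m = (2×1.60×10^-19)(0.655)(7.32×10^-3) / (1.38×10^4) = 1.11×10^-25 kg.

m ≈ 1.11×10^-25 kg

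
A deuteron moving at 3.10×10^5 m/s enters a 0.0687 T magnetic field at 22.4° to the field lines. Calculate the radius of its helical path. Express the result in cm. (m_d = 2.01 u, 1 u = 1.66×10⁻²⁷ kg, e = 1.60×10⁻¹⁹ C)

r ≈ 3.59 cm

Only the perpendicular component v⊥ = v sin22.4° = 1.18×10^5 m/s is bent by the field.
r = m v⊥ /(qB) = (3.34×10^-27)(1.18×10^5) / [(1×1.60×10^-19)(0.0687)] = 0.0359 m.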